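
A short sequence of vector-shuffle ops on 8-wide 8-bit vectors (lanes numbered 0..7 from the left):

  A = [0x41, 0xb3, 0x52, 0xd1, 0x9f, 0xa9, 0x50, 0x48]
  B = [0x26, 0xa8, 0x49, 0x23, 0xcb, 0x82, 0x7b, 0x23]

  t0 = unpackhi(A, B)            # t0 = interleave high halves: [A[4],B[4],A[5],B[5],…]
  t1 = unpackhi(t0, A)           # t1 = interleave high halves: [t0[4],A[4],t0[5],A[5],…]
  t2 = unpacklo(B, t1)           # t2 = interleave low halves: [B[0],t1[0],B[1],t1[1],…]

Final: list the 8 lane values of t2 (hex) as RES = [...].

  t0: 9f cb a9 82 50 7b 48 23
  t1: 50 9f 7b a9 48 50 23 48
  t2: 26 50 a8 9f 49 7b 23 a9

RES = [0x26, 0x50, 0xa8, 0x9f, 0x49, 0x7b, 0x23, 0xa9]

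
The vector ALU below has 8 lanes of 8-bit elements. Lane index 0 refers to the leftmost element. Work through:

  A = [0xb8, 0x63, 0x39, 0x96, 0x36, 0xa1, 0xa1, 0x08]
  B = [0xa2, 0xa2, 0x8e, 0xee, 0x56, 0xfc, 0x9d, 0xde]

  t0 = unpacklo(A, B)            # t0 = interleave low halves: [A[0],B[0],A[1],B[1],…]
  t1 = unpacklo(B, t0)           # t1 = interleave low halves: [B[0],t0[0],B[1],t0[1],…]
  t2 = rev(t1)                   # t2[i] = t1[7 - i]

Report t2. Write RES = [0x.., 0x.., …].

  t0: b8 a2 63 a2 39 8e 96 ee
  t1: a2 b8 a2 a2 8e 63 ee a2
  t2: a2 ee 63 8e a2 a2 b8 a2

RES = [ 0xa2  0xee  0x63  0x8e  0xa2  0xa2  0xb8  0xa2 ]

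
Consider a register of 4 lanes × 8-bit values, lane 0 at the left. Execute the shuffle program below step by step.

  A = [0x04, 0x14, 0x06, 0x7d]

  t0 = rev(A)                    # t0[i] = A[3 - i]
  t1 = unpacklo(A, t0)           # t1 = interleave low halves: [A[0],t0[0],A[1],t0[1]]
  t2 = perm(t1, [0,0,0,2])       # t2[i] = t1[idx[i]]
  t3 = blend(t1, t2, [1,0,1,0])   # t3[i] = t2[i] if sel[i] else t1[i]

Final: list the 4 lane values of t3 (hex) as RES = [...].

→ t0 |7d|06|14|04|
→ t1 |04|7d|14|06|
→ t2 |04|04|04|14|
→ t3 |04|7d|04|06|

RES = [ 0x04  0x7d  0x04  0x06 ]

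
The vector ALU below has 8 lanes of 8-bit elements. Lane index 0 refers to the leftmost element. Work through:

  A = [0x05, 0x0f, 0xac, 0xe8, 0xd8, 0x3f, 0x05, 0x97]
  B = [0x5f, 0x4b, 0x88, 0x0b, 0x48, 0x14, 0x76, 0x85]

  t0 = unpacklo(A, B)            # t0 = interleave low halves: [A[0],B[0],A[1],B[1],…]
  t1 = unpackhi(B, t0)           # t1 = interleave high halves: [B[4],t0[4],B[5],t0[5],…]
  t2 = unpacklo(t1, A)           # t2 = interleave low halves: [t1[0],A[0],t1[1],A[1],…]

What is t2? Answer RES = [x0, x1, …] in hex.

RES = [0x48, 0x05, 0xac, 0x0f, 0x14, 0xac, 0x88, 0xe8]

t0 = [0x05, 0x5f, 0x0f, 0x4b, 0xac, 0x88, 0xe8, 0x0b]
t1 = [0x48, 0xac, 0x14, 0x88, 0x76, 0xe8, 0x85, 0x0b]
t2 = [0x48, 0x05, 0xac, 0x0f, 0x14, 0xac, 0x88, 0xe8]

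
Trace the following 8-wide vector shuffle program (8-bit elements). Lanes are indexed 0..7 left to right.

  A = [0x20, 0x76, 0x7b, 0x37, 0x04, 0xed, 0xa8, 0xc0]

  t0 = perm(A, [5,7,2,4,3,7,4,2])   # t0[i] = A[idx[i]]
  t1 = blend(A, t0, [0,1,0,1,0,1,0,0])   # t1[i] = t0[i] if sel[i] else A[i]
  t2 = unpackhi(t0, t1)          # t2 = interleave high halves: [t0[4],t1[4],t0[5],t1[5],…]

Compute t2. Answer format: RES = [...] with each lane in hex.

RES = [0x37, 0x04, 0xc0, 0xc0, 0x04, 0xa8, 0x7b, 0xc0]

→ t0 |ed|c0|7b|04|37|c0|04|7b|
→ t1 |20|c0|7b|04|04|c0|a8|c0|
→ t2 |37|04|c0|c0|04|a8|7b|c0|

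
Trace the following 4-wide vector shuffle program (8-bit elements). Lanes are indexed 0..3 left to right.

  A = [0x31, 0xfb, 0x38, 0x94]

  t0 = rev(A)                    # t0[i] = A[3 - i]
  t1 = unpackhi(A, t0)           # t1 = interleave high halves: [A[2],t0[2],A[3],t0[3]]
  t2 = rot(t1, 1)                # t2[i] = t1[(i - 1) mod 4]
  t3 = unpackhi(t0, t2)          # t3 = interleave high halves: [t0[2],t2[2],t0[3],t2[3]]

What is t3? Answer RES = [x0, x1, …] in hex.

→ t0 |94|38|fb|31|
→ t1 |38|fb|94|31|
→ t2 |31|38|fb|94|
→ t3 |fb|fb|31|94|

RES = [ 0xfb  0xfb  0x31  0x94 ]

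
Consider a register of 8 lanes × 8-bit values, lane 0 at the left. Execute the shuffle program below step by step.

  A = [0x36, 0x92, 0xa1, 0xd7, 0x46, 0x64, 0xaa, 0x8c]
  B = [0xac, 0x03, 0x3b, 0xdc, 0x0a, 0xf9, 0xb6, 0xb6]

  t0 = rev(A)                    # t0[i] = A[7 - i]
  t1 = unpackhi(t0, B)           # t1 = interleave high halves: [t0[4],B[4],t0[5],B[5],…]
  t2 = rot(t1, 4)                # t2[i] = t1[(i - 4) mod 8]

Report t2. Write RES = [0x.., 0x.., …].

  t0: 8c aa 64 46 d7 a1 92 36
  t1: d7 0a a1 f9 92 b6 36 b6
  t2: 92 b6 36 b6 d7 0a a1 f9

RES = [0x92, 0xb6, 0x36, 0xb6, 0xd7, 0x0a, 0xa1, 0xf9]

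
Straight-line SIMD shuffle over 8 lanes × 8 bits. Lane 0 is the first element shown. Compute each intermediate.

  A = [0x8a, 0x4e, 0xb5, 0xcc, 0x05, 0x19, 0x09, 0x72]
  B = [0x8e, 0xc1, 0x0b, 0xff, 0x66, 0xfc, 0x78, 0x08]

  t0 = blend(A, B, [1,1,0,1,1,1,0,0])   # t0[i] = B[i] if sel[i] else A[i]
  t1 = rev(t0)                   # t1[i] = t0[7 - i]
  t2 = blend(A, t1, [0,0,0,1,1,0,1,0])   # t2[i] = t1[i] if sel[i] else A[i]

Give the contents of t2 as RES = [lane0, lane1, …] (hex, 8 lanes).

RES = [ 0x8a  0x4e  0xb5  0x66  0xff  0x19  0xc1  0x72 ]

t0 = [0x8e, 0xc1, 0xb5, 0xff, 0x66, 0xfc, 0x09, 0x72]
t1 = [0x72, 0x09, 0xfc, 0x66, 0xff, 0xb5, 0xc1, 0x8e]
t2 = [0x8a, 0x4e, 0xb5, 0x66, 0xff, 0x19, 0xc1, 0x72]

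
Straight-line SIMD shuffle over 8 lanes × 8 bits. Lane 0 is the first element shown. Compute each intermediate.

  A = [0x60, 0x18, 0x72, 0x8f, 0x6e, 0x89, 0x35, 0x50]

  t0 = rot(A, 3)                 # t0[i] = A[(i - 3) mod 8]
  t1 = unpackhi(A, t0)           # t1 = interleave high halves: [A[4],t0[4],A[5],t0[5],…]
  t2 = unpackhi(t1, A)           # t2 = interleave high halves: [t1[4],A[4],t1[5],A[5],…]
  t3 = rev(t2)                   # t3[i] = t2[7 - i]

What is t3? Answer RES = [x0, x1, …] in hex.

RES = [0x50, 0x6e, 0x35, 0x50, 0x89, 0x8f, 0x6e, 0x35]

  t0: 89 35 50 60 18 72 8f 6e
  t1: 6e 18 89 72 35 8f 50 6e
  t2: 35 6e 8f 89 50 35 6e 50
  t3: 50 6e 35 50 89 8f 6e 35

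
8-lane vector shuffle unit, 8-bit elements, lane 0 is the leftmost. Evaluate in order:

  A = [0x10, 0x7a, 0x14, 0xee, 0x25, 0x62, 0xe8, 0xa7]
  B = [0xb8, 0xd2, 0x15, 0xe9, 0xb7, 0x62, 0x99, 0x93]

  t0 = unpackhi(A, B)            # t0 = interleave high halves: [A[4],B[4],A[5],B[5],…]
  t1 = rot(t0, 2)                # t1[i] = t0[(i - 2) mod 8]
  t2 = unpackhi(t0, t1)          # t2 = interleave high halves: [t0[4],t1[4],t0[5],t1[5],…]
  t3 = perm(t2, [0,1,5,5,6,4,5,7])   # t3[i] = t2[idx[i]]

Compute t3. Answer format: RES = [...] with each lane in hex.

→ t0 |25|b7|62|62|e8|99|a7|93|
→ t1 |a7|93|25|b7|62|62|e8|99|
→ t2 |e8|62|99|62|a7|e8|93|99|
→ t3 |e8|62|e8|e8|93|a7|e8|99|

RES = [0xe8, 0x62, 0xe8, 0xe8, 0x93, 0xa7, 0xe8, 0x99]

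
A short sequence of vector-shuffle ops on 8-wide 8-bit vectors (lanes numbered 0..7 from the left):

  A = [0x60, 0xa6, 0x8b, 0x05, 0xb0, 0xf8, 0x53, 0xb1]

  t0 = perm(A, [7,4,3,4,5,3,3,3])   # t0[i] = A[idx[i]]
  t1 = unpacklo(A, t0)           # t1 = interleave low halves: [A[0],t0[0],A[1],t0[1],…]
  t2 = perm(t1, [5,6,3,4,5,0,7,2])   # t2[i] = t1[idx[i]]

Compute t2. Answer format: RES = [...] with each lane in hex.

→ t0 |b1|b0|05|b0|f8|05|05|05|
→ t1 |60|b1|a6|b0|8b|05|05|b0|
→ t2 |05|05|b0|8b|05|60|b0|a6|

RES = [0x05, 0x05, 0xb0, 0x8b, 0x05, 0x60, 0xb0, 0xa6]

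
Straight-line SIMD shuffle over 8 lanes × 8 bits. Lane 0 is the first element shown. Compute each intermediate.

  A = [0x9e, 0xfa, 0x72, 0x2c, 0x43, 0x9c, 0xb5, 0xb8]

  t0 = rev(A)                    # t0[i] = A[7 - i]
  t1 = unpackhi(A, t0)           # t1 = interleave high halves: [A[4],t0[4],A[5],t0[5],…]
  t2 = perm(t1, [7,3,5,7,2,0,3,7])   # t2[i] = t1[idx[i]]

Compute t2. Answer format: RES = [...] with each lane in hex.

  t0: b8 b5 9c 43 2c 72 fa 9e
  t1: 43 2c 9c 72 b5 fa b8 9e
  t2: 9e 72 fa 9e 9c 43 72 9e

RES = [0x9e, 0x72, 0xfa, 0x9e, 0x9c, 0x43, 0x72, 0x9e]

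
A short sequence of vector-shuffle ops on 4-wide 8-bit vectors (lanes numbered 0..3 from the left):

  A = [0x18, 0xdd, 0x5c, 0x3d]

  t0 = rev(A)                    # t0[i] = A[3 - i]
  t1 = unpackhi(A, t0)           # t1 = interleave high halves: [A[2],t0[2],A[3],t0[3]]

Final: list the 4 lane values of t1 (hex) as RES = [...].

t0 = [0x3d, 0x5c, 0xdd, 0x18]
t1 = [0x5c, 0xdd, 0x3d, 0x18]

RES = [0x5c, 0xdd, 0x3d, 0x18]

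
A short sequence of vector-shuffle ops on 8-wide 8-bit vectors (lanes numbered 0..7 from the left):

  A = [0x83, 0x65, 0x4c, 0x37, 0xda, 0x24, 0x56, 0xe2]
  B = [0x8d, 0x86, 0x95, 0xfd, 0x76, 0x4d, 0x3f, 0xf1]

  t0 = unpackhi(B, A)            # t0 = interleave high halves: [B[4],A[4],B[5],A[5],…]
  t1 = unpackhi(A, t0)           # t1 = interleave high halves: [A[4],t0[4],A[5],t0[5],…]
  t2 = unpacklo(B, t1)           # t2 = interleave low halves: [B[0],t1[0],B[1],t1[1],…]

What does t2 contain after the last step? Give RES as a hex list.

RES = [ 0x8d  0xda  0x86  0x3f  0x95  0x24  0xfd  0x56 ]

  t0: 76 da 4d 24 3f 56 f1 e2
  t1: da 3f 24 56 56 f1 e2 e2
  t2: 8d da 86 3f 95 24 fd 56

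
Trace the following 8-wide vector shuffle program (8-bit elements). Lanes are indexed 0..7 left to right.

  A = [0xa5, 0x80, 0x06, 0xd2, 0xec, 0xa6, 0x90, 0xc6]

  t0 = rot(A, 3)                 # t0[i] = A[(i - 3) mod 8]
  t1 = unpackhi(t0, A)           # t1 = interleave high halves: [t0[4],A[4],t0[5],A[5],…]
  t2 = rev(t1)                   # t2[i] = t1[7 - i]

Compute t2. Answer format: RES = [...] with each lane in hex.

RES = [ 0xc6  0xec  0x90  0xd2  0xa6  0x06  0xec  0x80 ]

→ t0 |a6|90|c6|a5|80|06|d2|ec|
→ t1 |80|ec|06|a6|d2|90|ec|c6|
→ t2 |c6|ec|90|d2|a6|06|ec|80|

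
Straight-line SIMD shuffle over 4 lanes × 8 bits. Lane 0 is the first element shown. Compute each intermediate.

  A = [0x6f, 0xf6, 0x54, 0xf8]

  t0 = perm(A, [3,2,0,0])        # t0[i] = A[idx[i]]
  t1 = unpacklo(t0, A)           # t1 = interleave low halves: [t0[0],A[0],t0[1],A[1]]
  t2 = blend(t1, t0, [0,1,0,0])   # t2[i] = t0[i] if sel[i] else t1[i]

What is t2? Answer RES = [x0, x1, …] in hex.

t0 = [0xf8, 0x54, 0x6f, 0x6f]
t1 = [0xf8, 0x6f, 0x54, 0xf6]
t2 = [0xf8, 0x54, 0x54, 0xf6]

RES = [0xf8, 0x54, 0x54, 0xf6]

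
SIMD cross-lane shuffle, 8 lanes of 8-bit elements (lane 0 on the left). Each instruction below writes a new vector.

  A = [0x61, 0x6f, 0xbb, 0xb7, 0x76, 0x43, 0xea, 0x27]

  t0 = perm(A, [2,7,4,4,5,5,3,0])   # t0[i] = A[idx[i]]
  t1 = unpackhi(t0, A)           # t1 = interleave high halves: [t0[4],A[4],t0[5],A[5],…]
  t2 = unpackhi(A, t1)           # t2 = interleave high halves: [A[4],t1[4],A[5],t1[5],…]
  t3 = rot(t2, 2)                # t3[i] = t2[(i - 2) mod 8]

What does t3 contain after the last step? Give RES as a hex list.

  t0: bb 27 76 76 43 43 b7 61
  t1: 43 76 43 43 b7 ea 61 27
  t2: 76 b7 43 ea ea 61 27 27
  t3: 27 27 76 b7 43 ea ea 61

RES = [ 0x27  0x27  0x76  0xb7  0x43  0xea  0xea  0x61 ]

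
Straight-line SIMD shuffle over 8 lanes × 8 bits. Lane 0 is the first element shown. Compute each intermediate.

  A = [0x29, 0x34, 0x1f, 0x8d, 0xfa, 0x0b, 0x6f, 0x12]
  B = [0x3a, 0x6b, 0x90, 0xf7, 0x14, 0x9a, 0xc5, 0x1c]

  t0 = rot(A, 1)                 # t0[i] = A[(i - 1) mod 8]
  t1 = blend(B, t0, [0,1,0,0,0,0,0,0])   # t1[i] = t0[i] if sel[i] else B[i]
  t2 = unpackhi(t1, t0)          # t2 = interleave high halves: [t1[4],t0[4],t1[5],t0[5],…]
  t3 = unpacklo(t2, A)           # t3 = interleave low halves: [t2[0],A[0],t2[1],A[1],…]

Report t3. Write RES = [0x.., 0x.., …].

t0 = [0x12, 0x29, 0x34, 0x1f, 0x8d, 0xfa, 0x0b, 0x6f]
t1 = [0x3a, 0x29, 0x90, 0xf7, 0x14, 0x9a, 0xc5, 0x1c]
t2 = [0x14, 0x8d, 0x9a, 0xfa, 0xc5, 0x0b, 0x1c, 0x6f]
t3 = [0x14, 0x29, 0x8d, 0x34, 0x9a, 0x1f, 0xfa, 0x8d]

RES = [0x14, 0x29, 0x8d, 0x34, 0x9a, 0x1f, 0xfa, 0x8d]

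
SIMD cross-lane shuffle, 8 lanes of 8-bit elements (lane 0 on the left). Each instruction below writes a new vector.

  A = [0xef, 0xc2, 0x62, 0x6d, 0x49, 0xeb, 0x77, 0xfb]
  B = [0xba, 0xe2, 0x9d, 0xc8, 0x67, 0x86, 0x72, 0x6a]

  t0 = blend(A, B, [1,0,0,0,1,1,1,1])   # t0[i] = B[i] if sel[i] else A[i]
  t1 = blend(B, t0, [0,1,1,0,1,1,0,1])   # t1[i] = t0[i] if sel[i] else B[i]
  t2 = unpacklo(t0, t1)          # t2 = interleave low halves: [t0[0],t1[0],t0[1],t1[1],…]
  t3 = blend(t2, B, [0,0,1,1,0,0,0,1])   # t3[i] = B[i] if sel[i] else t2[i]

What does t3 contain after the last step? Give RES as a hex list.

  t0: ba c2 62 6d 67 86 72 6a
  t1: ba c2 62 c8 67 86 72 6a
  t2: ba ba c2 c2 62 62 6d c8
  t3: ba ba 9d c8 62 62 6d 6a

RES = [0xba, 0xba, 0x9d, 0xc8, 0x62, 0x62, 0x6d, 0x6a]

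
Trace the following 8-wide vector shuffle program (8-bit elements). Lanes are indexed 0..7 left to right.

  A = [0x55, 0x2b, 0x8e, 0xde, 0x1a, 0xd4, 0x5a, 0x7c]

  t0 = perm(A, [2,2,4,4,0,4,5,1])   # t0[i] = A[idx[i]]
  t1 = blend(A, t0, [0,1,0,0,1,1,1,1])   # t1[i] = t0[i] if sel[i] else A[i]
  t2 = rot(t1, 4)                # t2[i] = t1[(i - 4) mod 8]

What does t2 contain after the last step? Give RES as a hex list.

→ t0 |8e|8e|1a|1a|55|1a|d4|2b|
→ t1 |55|8e|8e|de|55|1a|d4|2b|
→ t2 |55|1a|d4|2b|55|8e|8e|de|

RES = [ 0x55  0x1a  0xd4  0x2b  0x55  0x8e  0x8e  0xde ]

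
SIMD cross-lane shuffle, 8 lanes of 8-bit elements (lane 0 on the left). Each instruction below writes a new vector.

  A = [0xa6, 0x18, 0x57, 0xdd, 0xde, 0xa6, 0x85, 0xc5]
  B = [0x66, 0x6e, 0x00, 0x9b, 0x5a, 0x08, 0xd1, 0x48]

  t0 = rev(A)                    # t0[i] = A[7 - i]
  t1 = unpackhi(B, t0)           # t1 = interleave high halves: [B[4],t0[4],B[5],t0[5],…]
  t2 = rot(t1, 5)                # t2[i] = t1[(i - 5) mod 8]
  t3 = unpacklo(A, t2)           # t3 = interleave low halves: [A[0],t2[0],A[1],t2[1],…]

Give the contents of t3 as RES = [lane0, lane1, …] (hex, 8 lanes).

RES = [ 0xa6  0x57  0x18  0xd1  0x57  0x18  0xdd  0x48 ]

  t0: c5 85 a6 de dd 57 18 a6
  t1: 5a dd 08 57 d1 18 48 a6
  t2: 57 d1 18 48 a6 5a dd 08
  t3: a6 57 18 d1 57 18 dd 48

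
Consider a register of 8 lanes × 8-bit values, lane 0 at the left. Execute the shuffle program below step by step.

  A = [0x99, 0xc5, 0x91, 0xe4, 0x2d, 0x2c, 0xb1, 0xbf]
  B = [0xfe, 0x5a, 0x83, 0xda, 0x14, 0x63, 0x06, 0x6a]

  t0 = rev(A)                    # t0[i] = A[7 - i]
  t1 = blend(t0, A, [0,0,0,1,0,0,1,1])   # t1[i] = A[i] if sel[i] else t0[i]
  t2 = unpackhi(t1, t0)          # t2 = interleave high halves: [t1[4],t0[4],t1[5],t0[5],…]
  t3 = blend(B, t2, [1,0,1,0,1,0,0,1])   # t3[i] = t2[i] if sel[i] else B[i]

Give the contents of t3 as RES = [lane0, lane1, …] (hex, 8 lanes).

→ t0 |bf|b1|2c|2d|e4|91|c5|99|
→ t1 |bf|b1|2c|e4|e4|91|b1|bf|
→ t2 |e4|e4|91|91|b1|c5|bf|99|
→ t3 |e4|5a|91|da|b1|63|06|99|

RES = [0xe4, 0x5a, 0x91, 0xda, 0xb1, 0x63, 0x06, 0x99]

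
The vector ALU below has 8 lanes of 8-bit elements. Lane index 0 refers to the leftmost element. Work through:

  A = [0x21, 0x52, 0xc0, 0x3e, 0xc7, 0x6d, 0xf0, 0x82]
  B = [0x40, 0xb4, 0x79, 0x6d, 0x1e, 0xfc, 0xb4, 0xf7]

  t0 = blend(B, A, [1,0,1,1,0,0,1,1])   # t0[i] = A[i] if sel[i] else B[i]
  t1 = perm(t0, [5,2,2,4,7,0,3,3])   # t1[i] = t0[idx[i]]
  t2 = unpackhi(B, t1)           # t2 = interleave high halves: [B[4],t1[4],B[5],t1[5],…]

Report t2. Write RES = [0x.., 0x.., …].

t0 = [0x21, 0xb4, 0xc0, 0x3e, 0x1e, 0xfc, 0xf0, 0x82]
t1 = [0xfc, 0xc0, 0xc0, 0x1e, 0x82, 0x21, 0x3e, 0x3e]
t2 = [0x1e, 0x82, 0xfc, 0x21, 0xb4, 0x3e, 0xf7, 0x3e]

RES = [0x1e, 0x82, 0xfc, 0x21, 0xb4, 0x3e, 0xf7, 0x3e]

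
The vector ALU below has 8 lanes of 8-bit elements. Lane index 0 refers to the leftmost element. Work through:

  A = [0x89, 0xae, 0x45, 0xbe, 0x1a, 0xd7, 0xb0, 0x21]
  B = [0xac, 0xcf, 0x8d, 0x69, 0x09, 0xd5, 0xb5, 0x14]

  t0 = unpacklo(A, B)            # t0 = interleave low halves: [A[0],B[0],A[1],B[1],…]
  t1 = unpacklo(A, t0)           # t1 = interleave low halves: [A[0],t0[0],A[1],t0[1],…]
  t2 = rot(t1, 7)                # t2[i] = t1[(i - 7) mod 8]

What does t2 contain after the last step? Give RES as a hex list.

RES = [ 0x89  0xae  0xac  0x45  0xae  0xbe  0xcf  0x89 ]

  t0: 89 ac ae cf 45 8d be 69
  t1: 89 89 ae ac 45 ae be cf
  t2: 89 ae ac 45 ae be cf 89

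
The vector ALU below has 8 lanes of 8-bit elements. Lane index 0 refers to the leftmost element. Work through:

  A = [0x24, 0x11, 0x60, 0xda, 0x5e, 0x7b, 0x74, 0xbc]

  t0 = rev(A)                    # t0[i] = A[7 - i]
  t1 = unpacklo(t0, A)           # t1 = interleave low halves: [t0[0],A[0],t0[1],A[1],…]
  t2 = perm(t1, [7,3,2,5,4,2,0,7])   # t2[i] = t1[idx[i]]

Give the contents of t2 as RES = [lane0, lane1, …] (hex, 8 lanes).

RES = [0xda, 0x11, 0x74, 0x60, 0x7b, 0x74, 0xbc, 0xda]

  t0: bc 74 7b 5e da 60 11 24
  t1: bc 24 74 11 7b 60 5e da
  t2: da 11 74 60 7b 74 bc da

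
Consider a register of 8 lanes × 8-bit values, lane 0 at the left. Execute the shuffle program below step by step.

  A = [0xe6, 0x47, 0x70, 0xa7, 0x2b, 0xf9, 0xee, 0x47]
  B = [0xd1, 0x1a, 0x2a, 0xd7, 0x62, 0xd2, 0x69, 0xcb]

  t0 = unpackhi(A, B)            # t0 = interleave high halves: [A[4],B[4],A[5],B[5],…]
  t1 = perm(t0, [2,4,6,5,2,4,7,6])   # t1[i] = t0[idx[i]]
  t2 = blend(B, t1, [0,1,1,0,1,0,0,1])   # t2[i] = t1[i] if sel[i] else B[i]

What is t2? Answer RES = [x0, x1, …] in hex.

RES = [ 0xd1  0xee  0x47  0xd7  0xf9  0xd2  0x69  0x47 ]

→ t0 |2b|62|f9|d2|ee|69|47|cb|
→ t1 |f9|ee|47|69|f9|ee|cb|47|
→ t2 |d1|ee|47|d7|f9|d2|69|47|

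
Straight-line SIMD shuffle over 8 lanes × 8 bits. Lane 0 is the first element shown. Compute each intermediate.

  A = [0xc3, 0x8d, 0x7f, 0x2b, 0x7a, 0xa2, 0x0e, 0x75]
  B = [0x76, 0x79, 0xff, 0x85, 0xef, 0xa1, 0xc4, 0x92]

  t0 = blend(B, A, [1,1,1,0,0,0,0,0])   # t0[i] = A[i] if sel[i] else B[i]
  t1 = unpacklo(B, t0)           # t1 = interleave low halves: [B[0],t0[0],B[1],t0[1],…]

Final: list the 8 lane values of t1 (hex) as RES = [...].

RES = [0x76, 0xc3, 0x79, 0x8d, 0xff, 0x7f, 0x85, 0x85]

t0 = [0xc3, 0x8d, 0x7f, 0x85, 0xef, 0xa1, 0xc4, 0x92]
t1 = [0x76, 0xc3, 0x79, 0x8d, 0xff, 0x7f, 0x85, 0x85]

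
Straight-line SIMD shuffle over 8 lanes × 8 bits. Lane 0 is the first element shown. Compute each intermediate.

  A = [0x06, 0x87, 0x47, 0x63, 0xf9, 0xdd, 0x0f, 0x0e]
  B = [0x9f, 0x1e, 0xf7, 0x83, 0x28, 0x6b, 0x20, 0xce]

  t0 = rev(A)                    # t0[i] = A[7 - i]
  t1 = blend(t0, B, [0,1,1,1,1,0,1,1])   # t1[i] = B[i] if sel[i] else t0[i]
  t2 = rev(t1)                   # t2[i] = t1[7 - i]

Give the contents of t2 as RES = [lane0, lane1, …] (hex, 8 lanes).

  t0: 0e 0f dd f9 63 47 87 06
  t1: 0e 1e f7 83 28 47 20 ce
  t2: ce 20 47 28 83 f7 1e 0e

RES = [ 0xce  0x20  0x47  0x28  0x83  0xf7  0x1e  0x0e ]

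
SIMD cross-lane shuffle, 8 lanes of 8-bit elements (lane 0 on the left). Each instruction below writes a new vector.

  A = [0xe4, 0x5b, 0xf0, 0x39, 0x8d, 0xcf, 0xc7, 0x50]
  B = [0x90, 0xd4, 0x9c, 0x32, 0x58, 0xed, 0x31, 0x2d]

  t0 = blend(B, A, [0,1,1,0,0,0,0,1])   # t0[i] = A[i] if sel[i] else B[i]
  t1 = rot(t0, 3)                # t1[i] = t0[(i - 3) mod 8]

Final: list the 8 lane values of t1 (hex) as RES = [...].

RES = [0xed, 0x31, 0x50, 0x90, 0x5b, 0xf0, 0x32, 0x58]

t0 = [0x90, 0x5b, 0xf0, 0x32, 0x58, 0xed, 0x31, 0x50]
t1 = [0xed, 0x31, 0x50, 0x90, 0x5b, 0xf0, 0x32, 0x58]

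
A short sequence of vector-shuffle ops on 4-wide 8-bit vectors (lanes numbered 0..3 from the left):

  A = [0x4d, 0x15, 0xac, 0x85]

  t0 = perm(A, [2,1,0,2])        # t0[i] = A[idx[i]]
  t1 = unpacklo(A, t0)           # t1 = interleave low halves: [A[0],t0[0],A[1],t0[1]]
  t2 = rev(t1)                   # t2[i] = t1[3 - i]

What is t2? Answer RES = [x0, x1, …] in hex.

RES = [0x15, 0x15, 0xac, 0x4d]

  t0: ac 15 4d ac
  t1: 4d ac 15 15
  t2: 15 15 ac 4d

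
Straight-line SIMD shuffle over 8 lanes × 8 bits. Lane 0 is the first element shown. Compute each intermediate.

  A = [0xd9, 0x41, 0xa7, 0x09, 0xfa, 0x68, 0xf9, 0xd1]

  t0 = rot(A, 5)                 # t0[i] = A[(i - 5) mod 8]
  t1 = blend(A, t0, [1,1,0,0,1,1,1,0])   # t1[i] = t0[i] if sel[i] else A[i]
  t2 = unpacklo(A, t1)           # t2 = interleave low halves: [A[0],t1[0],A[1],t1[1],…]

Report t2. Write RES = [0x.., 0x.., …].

RES = [0xd9, 0x09, 0x41, 0xfa, 0xa7, 0xa7, 0x09, 0x09]

→ t0 |09|fa|68|f9|d1|d9|41|a7|
→ t1 |09|fa|a7|09|d1|d9|41|d1|
→ t2 |d9|09|41|fa|a7|a7|09|09|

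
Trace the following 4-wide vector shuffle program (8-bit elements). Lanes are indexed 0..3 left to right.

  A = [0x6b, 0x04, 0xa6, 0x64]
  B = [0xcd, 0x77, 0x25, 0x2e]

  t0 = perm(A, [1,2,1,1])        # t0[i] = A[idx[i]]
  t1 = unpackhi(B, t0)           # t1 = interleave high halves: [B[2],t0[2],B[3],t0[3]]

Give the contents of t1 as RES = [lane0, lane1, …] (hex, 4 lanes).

RES = [ 0x25  0x04  0x2e  0x04 ]

  t0: 04 a6 04 04
  t1: 25 04 2e 04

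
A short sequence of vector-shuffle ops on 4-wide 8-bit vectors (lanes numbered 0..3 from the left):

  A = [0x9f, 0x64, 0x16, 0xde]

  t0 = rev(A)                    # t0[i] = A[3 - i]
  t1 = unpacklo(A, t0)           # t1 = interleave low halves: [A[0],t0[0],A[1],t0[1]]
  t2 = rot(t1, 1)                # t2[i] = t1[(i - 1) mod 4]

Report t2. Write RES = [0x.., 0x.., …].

RES = [0x16, 0x9f, 0xde, 0x64]

  t0: de 16 64 9f
  t1: 9f de 64 16
  t2: 16 9f de 64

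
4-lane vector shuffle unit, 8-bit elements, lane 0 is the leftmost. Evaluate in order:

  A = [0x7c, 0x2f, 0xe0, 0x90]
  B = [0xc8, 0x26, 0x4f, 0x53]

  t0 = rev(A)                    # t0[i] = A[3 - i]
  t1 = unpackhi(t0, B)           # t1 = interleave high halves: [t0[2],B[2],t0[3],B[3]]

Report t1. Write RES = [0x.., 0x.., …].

  t0: 90 e0 2f 7c
  t1: 2f 4f 7c 53

RES = [0x2f, 0x4f, 0x7c, 0x53]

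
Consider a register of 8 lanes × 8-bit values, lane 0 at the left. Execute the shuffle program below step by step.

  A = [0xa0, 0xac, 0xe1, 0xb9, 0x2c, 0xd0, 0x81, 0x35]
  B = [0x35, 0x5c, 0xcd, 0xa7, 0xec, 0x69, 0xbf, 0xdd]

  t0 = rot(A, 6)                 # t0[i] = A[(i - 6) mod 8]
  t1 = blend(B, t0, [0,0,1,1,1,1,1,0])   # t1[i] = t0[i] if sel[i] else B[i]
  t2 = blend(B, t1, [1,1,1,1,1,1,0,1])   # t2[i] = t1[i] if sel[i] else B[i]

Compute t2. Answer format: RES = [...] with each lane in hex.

t0 = [0xe1, 0xb9, 0x2c, 0xd0, 0x81, 0x35, 0xa0, 0xac]
t1 = [0x35, 0x5c, 0x2c, 0xd0, 0x81, 0x35, 0xa0, 0xdd]
t2 = [0x35, 0x5c, 0x2c, 0xd0, 0x81, 0x35, 0xbf, 0xdd]

RES = [0x35, 0x5c, 0x2c, 0xd0, 0x81, 0x35, 0xbf, 0xdd]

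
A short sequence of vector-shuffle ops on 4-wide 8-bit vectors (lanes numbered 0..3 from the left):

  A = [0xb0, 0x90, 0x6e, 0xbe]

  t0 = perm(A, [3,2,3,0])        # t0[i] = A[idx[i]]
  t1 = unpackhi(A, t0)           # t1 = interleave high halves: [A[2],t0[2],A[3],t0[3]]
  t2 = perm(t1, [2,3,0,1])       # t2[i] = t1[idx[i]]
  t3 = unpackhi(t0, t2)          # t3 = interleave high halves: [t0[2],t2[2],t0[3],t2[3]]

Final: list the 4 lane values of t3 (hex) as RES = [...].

RES = [0xbe, 0x6e, 0xb0, 0xbe]

  t0: be 6e be b0
  t1: 6e be be b0
  t2: be b0 6e be
  t3: be 6e b0 be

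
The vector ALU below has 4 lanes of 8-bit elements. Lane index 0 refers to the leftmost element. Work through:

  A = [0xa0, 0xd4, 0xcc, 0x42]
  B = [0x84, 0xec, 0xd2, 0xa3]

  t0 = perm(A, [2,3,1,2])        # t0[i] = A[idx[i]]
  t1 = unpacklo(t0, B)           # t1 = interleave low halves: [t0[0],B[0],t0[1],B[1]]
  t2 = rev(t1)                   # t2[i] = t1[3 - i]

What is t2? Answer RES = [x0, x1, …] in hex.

t0 = [0xcc, 0x42, 0xd4, 0xcc]
t1 = [0xcc, 0x84, 0x42, 0xec]
t2 = [0xec, 0x42, 0x84, 0xcc]

RES = [0xec, 0x42, 0x84, 0xcc]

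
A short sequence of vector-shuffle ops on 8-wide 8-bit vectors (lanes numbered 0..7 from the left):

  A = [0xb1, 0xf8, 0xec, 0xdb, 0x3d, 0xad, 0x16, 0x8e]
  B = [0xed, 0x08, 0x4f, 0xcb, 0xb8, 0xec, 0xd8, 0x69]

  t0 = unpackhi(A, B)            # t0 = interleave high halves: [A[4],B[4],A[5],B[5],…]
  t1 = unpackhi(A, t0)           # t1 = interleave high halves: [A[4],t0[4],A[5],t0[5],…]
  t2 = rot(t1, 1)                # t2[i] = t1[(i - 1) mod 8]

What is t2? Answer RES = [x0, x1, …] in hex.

RES = [ 0x69  0x3d  0x16  0xad  0xd8  0x16  0x8e  0x8e ]

  t0: 3d b8 ad ec 16 d8 8e 69
  t1: 3d 16 ad d8 16 8e 8e 69
  t2: 69 3d 16 ad d8 16 8e 8e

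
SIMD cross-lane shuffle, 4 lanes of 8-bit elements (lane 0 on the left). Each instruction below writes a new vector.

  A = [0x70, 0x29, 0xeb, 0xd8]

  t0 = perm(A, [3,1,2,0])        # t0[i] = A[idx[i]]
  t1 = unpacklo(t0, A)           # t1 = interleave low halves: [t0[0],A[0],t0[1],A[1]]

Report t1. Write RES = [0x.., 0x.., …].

RES = [ 0xd8  0x70  0x29  0x29 ]

  t0: d8 29 eb 70
  t1: d8 70 29 29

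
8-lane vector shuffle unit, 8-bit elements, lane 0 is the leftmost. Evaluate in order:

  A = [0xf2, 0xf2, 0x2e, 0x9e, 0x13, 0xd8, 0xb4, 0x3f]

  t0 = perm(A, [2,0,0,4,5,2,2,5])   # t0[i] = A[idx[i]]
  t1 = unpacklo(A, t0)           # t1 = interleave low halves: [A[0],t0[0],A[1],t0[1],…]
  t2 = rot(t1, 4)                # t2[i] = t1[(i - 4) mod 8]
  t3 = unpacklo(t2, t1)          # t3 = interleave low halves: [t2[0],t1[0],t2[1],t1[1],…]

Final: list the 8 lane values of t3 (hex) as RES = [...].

t0 = [0x2e, 0xf2, 0xf2, 0x13, 0xd8, 0x2e, 0x2e, 0xd8]
t1 = [0xf2, 0x2e, 0xf2, 0xf2, 0x2e, 0xf2, 0x9e, 0x13]
t2 = [0x2e, 0xf2, 0x9e, 0x13, 0xf2, 0x2e, 0xf2, 0xf2]
t3 = [0x2e, 0xf2, 0xf2, 0x2e, 0x9e, 0xf2, 0x13, 0xf2]

RES = [0x2e, 0xf2, 0xf2, 0x2e, 0x9e, 0xf2, 0x13, 0xf2]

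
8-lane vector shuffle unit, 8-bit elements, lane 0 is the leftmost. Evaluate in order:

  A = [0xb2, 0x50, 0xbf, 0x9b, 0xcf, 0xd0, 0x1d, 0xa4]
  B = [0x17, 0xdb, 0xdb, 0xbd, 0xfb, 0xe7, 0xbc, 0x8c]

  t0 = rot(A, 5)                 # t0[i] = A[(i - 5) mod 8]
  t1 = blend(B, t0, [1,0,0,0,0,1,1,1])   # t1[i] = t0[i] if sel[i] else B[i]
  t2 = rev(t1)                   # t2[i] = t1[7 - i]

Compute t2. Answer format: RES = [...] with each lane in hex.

RES = [0xbf, 0x50, 0xb2, 0xfb, 0xbd, 0xdb, 0xdb, 0x9b]

  t0: 9b cf d0 1d a4 b2 50 bf
  t1: 9b db db bd fb b2 50 bf
  t2: bf 50 b2 fb bd db db 9b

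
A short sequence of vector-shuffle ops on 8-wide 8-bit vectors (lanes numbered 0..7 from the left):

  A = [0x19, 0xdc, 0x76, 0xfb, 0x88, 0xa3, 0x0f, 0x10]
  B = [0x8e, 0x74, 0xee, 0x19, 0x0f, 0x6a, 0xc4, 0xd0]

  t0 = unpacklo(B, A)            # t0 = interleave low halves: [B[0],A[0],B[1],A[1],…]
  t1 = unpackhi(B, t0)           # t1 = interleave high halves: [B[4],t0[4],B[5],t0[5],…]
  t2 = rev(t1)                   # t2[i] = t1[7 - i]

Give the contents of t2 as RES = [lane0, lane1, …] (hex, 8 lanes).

RES = [0xfb, 0xd0, 0x19, 0xc4, 0x76, 0x6a, 0xee, 0x0f]

  t0: 8e 19 74 dc ee 76 19 fb
  t1: 0f ee 6a 76 c4 19 d0 fb
  t2: fb d0 19 c4 76 6a ee 0f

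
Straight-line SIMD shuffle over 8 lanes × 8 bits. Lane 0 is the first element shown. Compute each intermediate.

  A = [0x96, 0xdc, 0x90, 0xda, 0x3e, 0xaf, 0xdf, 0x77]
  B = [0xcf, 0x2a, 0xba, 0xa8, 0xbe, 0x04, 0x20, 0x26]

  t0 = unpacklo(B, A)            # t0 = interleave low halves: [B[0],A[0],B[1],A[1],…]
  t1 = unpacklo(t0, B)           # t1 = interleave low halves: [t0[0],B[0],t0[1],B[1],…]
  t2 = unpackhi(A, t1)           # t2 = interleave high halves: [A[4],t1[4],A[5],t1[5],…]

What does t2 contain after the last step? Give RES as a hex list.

RES = [ 0x3e  0x2a  0xaf  0xba  0xdf  0xdc  0x77  0xa8 ]

→ t0 |cf|96|2a|dc|ba|90|a8|da|
→ t1 |cf|cf|96|2a|2a|ba|dc|a8|
→ t2 |3e|2a|af|ba|df|dc|77|a8|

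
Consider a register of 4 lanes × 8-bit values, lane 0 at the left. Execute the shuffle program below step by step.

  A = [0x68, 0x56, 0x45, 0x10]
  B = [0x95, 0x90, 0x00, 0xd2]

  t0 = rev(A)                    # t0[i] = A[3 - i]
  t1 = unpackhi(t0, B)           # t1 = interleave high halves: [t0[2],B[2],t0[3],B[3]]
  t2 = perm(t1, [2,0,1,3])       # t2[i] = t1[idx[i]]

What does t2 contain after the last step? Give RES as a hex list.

t0 = [0x10, 0x45, 0x56, 0x68]
t1 = [0x56, 0x00, 0x68, 0xd2]
t2 = [0x68, 0x56, 0x00, 0xd2]

RES = [ 0x68  0x56  0x00  0xd2 ]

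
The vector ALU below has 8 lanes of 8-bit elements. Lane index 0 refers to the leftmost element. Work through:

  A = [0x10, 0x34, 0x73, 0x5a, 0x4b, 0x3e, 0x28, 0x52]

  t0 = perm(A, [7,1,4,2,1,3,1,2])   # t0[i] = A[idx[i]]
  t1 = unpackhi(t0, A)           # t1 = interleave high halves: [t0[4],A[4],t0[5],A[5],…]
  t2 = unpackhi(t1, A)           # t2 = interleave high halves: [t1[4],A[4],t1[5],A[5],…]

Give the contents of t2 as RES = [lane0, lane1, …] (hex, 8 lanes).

  t0: 52 34 4b 73 34 5a 34 73
  t1: 34 4b 5a 3e 34 28 73 52
  t2: 34 4b 28 3e 73 28 52 52

RES = [ 0x34  0x4b  0x28  0x3e  0x73  0x28  0x52  0x52 ]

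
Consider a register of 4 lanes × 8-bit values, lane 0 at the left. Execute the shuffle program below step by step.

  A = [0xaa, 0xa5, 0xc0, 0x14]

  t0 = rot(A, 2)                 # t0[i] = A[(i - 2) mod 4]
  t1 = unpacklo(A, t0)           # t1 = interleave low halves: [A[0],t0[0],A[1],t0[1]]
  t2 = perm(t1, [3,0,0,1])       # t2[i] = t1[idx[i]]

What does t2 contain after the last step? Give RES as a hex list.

→ t0 |c0|14|aa|a5|
→ t1 |aa|c0|a5|14|
→ t2 |14|aa|aa|c0|

RES = [0x14, 0xaa, 0xaa, 0xc0]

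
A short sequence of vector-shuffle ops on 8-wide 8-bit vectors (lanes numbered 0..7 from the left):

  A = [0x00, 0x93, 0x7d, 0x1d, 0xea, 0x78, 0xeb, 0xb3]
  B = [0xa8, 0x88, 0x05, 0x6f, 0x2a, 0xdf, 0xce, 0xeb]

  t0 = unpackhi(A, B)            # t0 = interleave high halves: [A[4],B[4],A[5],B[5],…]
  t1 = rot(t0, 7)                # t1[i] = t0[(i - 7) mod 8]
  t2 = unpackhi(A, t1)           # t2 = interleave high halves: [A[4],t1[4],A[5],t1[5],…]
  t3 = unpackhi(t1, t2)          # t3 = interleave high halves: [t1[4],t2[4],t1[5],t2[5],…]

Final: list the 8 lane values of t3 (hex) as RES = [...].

RES = [0xce, 0xeb, 0xb3, 0xeb, 0xeb, 0xb3, 0xea, 0xea]

→ t0 |ea|2a|78|df|eb|ce|b3|eb|
→ t1 |2a|78|df|eb|ce|b3|eb|ea|
→ t2 |ea|ce|78|b3|eb|eb|b3|ea|
→ t3 |ce|eb|b3|eb|eb|b3|ea|ea|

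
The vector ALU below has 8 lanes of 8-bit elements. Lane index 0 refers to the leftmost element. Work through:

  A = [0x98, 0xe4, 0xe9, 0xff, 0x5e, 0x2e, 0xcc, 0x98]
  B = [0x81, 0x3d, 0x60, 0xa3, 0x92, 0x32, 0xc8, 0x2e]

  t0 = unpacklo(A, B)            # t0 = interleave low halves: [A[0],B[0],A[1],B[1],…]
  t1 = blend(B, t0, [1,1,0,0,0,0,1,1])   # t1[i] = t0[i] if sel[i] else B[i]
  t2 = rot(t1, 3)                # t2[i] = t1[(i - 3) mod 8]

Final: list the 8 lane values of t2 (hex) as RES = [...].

RES = [ 0x32  0xff  0xa3  0x98  0x81  0x60  0xa3  0x92 ]

→ t0 |98|81|e4|3d|e9|60|ff|a3|
→ t1 |98|81|60|a3|92|32|ff|a3|
→ t2 |32|ff|a3|98|81|60|a3|92|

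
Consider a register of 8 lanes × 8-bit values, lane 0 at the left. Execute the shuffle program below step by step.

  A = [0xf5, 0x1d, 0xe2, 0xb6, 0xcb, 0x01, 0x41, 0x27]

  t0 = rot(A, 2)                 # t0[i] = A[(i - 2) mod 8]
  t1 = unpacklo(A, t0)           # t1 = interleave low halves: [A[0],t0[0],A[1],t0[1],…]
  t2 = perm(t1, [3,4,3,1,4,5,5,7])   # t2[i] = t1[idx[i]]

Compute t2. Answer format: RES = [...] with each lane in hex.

RES = [ 0x27  0xe2  0x27  0x41  0xe2  0xf5  0xf5  0x1d ]

t0 = [0x41, 0x27, 0xf5, 0x1d, 0xe2, 0xb6, 0xcb, 0x01]
t1 = [0xf5, 0x41, 0x1d, 0x27, 0xe2, 0xf5, 0xb6, 0x1d]
t2 = [0x27, 0xe2, 0x27, 0x41, 0xe2, 0xf5, 0xf5, 0x1d]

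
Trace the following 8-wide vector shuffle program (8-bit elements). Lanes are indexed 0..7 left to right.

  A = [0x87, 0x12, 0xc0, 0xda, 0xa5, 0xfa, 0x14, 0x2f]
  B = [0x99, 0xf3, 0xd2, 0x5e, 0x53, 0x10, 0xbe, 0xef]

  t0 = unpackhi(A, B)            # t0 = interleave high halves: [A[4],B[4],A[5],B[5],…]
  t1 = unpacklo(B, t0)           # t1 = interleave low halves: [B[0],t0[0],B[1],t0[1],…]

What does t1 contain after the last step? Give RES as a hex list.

  t0: a5 53 fa 10 14 be 2f ef
  t1: 99 a5 f3 53 d2 fa 5e 10

RES = [ 0x99  0xa5  0xf3  0x53  0xd2  0xfa  0x5e  0x10 ]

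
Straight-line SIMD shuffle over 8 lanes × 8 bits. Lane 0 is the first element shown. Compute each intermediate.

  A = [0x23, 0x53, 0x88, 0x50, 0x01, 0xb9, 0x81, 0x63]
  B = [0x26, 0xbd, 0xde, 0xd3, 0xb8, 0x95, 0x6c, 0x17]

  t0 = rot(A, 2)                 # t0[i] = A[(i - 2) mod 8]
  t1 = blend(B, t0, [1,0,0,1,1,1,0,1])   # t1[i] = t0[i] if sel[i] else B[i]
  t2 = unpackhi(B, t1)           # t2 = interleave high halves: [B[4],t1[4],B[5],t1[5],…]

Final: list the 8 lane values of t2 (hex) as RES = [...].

  t0: 81 63 23 53 88 50 01 b9
  t1: 81 bd de 53 88 50 6c b9
  t2: b8 88 95 50 6c 6c 17 b9

RES = [0xb8, 0x88, 0x95, 0x50, 0x6c, 0x6c, 0x17, 0xb9]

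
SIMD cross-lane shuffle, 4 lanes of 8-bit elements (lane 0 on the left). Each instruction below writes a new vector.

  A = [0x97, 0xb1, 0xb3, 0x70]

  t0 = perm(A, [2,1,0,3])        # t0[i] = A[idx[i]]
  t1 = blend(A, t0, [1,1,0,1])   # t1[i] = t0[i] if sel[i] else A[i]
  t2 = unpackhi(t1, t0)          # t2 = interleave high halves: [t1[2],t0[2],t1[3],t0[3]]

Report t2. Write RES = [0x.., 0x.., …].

  t0: b3 b1 97 70
  t1: b3 b1 b3 70
  t2: b3 97 70 70

RES = [ 0xb3  0x97  0x70  0x70 ]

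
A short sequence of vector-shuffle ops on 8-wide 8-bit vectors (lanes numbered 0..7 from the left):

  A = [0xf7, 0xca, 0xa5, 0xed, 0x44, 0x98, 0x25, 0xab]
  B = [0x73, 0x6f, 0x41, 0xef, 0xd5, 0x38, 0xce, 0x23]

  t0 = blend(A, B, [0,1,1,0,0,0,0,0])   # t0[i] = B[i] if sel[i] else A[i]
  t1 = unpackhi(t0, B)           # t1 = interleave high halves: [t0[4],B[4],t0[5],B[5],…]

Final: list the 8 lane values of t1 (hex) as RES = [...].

RES = [0x44, 0xd5, 0x98, 0x38, 0x25, 0xce, 0xab, 0x23]

→ t0 |f7|6f|41|ed|44|98|25|ab|
→ t1 |44|d5|98|38|25|ce|ab|23|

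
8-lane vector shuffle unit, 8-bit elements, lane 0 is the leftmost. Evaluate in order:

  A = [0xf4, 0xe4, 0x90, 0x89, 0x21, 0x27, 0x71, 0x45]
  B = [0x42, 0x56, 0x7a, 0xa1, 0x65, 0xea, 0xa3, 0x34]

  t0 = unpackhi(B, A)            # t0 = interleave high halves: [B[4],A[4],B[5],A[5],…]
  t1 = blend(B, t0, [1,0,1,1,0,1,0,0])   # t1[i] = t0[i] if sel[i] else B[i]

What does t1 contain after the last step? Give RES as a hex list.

  t0: 65 21 ea 27 a3 71 34 45
  t1: 65 56 ea 27 65 71 a3 34

RES = [ 0x65  0x56  0xea  0x27  0x65  0x71  0xa3  0x34 ]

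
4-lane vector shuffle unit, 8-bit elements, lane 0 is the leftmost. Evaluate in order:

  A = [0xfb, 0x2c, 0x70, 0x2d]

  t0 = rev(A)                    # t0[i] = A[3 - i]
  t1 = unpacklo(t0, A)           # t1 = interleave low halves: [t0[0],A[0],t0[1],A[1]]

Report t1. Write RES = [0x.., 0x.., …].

→ t0 |2d|70|2c|fb|
→ t1 |2d|fb|70|2c|

RES = [ 0x2d  0xfb  0x70  0x2c ]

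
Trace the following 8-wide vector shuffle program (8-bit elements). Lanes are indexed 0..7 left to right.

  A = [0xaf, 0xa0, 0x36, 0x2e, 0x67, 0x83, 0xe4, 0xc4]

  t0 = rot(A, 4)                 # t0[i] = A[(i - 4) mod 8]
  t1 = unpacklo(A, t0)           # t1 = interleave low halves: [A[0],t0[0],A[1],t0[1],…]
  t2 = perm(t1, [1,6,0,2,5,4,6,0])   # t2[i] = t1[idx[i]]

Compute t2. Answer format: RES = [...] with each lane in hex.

→ t0 |67|83|e4|c4|af|a0|36|2e|
→ t1 |af|67|a0|83|36|e4|2e|c4|
→ t2 |67|2e|af|a0|e4|36|2e|af|

RES = [0x67, 0x2e, 0xaf, 0xa0, 0xe4, 0x36, 0x2e, 0xaf]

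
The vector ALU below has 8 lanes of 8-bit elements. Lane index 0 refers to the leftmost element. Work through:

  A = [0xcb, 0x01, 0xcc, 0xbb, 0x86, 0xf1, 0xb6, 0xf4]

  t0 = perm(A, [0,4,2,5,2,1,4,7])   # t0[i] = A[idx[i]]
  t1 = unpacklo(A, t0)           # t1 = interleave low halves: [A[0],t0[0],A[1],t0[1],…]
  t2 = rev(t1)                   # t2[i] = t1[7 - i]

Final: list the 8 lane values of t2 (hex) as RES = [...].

RES = [0xf1, 0xbb, 0xcc, 0xcc, 0x86, 0x01, 0xcb, 0xcb]

t0 = [0xcb, 0x86, 0xcc, 0xf1, 0xcc, 0x01, 0x86, 0xf4]
t1 = [0xcb, 0xcb, 0x01, 0x86, 0xcc, 0xcc, 0xbb, 0xf1]
t2 = [0xf1, 0xbb, 0xcc, 0xcc, 0x86, 0x01, 0xcb, 0xcb]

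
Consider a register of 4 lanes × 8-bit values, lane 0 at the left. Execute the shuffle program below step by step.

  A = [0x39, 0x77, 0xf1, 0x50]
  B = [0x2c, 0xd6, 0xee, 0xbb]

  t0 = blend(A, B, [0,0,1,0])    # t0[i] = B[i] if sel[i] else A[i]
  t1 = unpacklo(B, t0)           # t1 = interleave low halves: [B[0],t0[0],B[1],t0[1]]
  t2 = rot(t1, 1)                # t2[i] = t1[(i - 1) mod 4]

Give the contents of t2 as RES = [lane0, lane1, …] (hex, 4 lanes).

  t0: 39 77 ee 50
  t1: 2c 39 d6 77
  t2: 77 2c 39 d6

RES = [0x77, 0x2c, 0x39, 0xd6]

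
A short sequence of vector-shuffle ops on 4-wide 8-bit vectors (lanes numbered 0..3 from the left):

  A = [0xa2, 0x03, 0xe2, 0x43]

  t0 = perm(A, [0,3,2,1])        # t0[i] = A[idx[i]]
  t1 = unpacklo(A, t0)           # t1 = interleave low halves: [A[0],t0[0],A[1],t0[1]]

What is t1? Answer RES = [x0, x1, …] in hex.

RES = [0xa2, 0xa2, 0x03, 0x43]

  t0: a2 43 e2 03
  t1: a2 a2 03 43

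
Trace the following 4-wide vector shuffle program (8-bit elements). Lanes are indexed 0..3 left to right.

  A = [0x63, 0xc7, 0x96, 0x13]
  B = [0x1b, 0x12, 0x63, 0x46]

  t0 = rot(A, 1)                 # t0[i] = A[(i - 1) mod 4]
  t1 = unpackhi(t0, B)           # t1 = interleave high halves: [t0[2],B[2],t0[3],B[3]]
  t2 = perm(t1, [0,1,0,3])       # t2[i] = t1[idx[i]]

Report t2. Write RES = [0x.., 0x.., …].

RES = [ 0xc7  0x63  0xc7  0x46 ]

t0 = [0x13, 0x63, 0xc7, 0x96]
t1 = [0xc7, 0x63, 0x96, 0x46]
t2 = [0xc7, 0x63, 0xc7, 0x46]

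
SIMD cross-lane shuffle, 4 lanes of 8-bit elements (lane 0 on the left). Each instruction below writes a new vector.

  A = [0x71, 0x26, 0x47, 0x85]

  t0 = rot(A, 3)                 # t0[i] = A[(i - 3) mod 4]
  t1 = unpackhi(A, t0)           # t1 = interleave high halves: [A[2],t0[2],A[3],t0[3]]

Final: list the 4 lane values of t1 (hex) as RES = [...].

→ t0 |26|47|85|71|
→ t1 |47|85|85|71|

RES = [ 0x47  0x85  0x85  0x71 ]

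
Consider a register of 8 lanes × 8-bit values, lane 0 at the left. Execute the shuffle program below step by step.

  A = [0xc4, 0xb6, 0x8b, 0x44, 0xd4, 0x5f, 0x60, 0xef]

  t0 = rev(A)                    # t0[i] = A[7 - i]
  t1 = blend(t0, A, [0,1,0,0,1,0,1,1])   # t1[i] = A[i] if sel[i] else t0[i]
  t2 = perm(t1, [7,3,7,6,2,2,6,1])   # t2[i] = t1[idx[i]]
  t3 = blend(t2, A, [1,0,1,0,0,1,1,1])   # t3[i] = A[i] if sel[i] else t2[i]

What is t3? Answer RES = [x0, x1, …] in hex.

RES = [0xc4, 0xd4, 0x8b, 0x60, 0x5f, 0x5f, 0x60, 0xef]

  t0: ef 60 5f d4 44 8b b6 c4
  t1: ef b6 5f d4 d4 8b 60 ef
  t2: ef d4 ef 60 5f 5f 60 b6
  t3: c4 d4 8b 60 5f 5f 60 ef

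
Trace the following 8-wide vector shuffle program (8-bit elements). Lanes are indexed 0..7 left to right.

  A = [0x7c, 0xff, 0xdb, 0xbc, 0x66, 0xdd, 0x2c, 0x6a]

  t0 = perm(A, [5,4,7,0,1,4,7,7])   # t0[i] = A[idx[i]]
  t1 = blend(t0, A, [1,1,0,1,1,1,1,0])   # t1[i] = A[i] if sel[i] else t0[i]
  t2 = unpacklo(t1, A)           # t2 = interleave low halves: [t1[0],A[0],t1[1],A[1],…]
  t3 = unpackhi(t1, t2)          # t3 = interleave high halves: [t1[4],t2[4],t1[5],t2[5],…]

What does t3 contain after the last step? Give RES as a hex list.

RES = [ 0x66  0x6a  0xdd  0xdb  0x2c  0xbc  0x6a  0xbc ]

→ t0 |dd|66|6a|7c|ff|66|6a|6a|
→ t1 |7c|ff|6a|bc|66|dd|2c|6a|
→ t2 |7c|7c|ff|ff|6a|db|bc|bc|
→ t3 |66|6a|dd|db|2c|bc|6a|bc|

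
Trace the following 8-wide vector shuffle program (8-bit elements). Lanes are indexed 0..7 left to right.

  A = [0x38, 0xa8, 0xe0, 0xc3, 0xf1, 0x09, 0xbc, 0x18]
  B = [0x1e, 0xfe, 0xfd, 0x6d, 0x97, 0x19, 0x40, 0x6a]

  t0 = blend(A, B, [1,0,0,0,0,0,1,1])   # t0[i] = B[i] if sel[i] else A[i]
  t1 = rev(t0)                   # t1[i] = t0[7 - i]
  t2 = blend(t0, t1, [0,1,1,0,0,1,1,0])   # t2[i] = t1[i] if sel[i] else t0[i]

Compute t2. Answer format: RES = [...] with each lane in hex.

RES = [0x1e, 0x40, 0x09, 0xc3, 0xf1, 0xe0, 0xa8, 0x6a]

→ t0 |1e|a8|e0|c3|f1|09|40|6a|
→ t1 |6a|40|09|f1|c3|e0|a8|1e|
→ t2 |1e|40|09|c3|f1|e0|a8|6a|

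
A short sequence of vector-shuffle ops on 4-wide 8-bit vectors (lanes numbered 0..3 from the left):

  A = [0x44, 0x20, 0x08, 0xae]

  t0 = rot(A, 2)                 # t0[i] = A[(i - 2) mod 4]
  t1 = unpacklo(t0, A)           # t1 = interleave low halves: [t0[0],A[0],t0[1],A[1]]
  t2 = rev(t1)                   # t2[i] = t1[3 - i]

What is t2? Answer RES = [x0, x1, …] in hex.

RES = [0x20, 0xae, 0x44, 0x08]

  t0: 08 ae 44 20
  t1: 08 44 ae 20
  t2: 20 ae 44 08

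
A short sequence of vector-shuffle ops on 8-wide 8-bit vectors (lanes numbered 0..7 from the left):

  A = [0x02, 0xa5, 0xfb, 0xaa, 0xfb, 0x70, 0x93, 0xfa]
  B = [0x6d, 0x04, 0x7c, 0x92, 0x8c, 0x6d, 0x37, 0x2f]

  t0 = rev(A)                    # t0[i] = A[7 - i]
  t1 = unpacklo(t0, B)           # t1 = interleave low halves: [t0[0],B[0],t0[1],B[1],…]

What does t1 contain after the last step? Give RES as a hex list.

RES = [ 0xfa  0x6d  0x93  0x04  0x70  0x7c  0xfb  0x92 ]

  t0: fa 93 70 fb aa fb a5 02
  t1: fa 6d 93 04 70 7c fb 92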